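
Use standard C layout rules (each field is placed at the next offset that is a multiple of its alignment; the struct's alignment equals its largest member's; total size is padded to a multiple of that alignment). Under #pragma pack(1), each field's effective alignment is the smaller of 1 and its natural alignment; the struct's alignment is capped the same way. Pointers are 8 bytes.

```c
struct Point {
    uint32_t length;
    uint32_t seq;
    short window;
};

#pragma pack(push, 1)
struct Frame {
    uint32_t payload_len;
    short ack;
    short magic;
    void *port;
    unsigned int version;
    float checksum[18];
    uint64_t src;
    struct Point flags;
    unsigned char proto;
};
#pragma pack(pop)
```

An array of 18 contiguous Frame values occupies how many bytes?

Point: @0: length [4B, align 4] → 4; @4: seq [4B, align 4] → 8; @8: window [2B, align 2] → 10; +2 tail pad (align 4); size 12, align 4
@0: payload_len [4B, align 1] → 4
@4: ack [2B, align 1] → 6
@6: magic [2B, align 1] → 8
@8: port [8B, align 1] → 16
@16: version [4B, align 1] → 20
@20: checksum [72B, align 1] → 92
@92: src [8B, align 1] → 100
@100: flags [12B, align 1] → 112
@112: proto [1B, align 1] → 113
size 113, align 1
array of 18: 18 × 113 = 2034

2034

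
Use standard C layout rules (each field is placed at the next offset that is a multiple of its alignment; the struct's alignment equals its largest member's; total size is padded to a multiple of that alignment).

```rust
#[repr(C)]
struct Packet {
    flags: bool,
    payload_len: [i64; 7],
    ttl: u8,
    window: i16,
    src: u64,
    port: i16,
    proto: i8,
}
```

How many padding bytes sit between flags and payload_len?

7

@0: flags [1B, align 1] → 1
+7 pad (align 8)
@8: payload_len [56B, align 8] → 64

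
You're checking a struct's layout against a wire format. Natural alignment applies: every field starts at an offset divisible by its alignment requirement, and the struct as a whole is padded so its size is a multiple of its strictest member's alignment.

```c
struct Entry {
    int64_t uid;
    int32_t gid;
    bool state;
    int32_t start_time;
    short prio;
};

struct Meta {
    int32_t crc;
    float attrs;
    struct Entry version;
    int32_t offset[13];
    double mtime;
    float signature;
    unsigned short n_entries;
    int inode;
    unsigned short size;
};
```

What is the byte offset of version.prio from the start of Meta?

28

Entry: @0: uid [8B, align 8] → 8; @8: gid [4B, align 4] → 12; @12: state [1B, align 1] → 13; +3 pad (align 4); @16: start_time [4B, align 4] → 20; @20: prio [2B, align 2] → 22; +2 tail pad (align 8); size 24, align 8
@0: crc [4B, align 4] → 4
@4: attrs [4B, align 4] → 8
@8: version [24B, align 8] → 32
within Entry: prio at 20
8 + 20 = 28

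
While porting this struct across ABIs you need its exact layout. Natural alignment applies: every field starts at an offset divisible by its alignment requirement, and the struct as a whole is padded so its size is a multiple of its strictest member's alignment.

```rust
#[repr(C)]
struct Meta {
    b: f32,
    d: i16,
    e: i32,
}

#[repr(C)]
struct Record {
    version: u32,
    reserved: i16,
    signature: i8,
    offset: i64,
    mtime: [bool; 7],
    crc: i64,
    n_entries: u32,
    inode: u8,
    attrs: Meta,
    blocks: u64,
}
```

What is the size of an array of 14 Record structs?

Meta: 0..4  b  (4B, 4-aligned); 4..6  d  (2B, 2-aligned); 6..8  -- padding (2B); 8..12  e  (4B, 4-aligned); sizeof = 12, alignof = 4
0..4  version  (4B, 4-aligned)
4..6  reserved  (2B, 2-aligned)
6..7  signature  (1B, 1-aligned)
7..8  -- padding (1B)
8..16  offset  (8B, 8-aligned)
16..23  mtime  (7B, 1-aligned)
23..24  -- padding (1B)
24..32  crc  (8B, 8-aligned)
32..36  n_entries  (4B, 4-aligned)
36..37  inode  (1B, 1-aligned)
37..40  -- padding (3B)
40..52  attrs  (12B, 4-aligned)
52..56  -- padding (4B)
56..64  blocks  (8B, 8-aligned)
sizeof = 64, alignof = 8
array of 14: 14 × 64 = 896

896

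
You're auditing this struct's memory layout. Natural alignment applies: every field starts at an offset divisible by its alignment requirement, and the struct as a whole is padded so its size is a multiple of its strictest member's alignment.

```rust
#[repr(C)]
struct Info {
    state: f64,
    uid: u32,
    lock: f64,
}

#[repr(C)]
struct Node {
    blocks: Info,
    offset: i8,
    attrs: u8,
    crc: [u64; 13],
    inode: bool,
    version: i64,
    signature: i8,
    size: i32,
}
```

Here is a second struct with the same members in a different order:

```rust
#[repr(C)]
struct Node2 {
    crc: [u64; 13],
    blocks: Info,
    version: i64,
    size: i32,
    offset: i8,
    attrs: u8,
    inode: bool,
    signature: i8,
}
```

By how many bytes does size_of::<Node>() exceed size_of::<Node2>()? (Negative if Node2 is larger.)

16

Info: @0: state [8B, align 8] → 8; @8: uid [4B, align 4] → 12; +4 pad (align 8); @16: lock [8B, align 8] → 24; size 24, align 8
@0: blocks [24B, align 8] → 24
@24: offset [1B, align 1] → 25
@25: attrs [1B, align 1] → 26
+6 pad (align 8)
@32: crc [104B, align 8] → 136
@136: inode [1B, align 1] → 137
+7 pad (align 8)
@144: version [8B, align 8] → 152
@152: signature [1B, align 1] → 153
+3 pad (align 4)
@156: size [4B, align 4] → 160
size 160, align 8
— Node2 —
@0: crc [104B, align 8] → 104
@104: blocks [24B, align 8] → 128
@128: version [8B, align 8] → 136
@136: size [4B, align 4] → 140
@140: offset [1B, align 1] → 141
@141: attrs [1B, align 1] → 142
@142: inode [1B, align 1] → 143
@143: signature [1B, align 1] → 144
size 144, align 8
160 − 144 = 16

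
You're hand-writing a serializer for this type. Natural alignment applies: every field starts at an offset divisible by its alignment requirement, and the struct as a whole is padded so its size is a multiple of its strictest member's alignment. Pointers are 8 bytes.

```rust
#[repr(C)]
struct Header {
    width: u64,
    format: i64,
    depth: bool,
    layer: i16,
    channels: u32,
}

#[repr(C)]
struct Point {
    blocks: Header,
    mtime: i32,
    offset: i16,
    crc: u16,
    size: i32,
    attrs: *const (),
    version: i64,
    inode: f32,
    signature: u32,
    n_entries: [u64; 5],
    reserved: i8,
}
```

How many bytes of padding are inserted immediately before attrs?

Header: 0..8  width  (8B, 8-aligned); 8..16  format  (8B, 8-aligned); 16..17  depth  (1B, 1-aligned); 17..18  -- padding (1B); 18..20  layer  (2B, 2-aligned); 20..24  channels  (4B, 4-aligned); sizeof = 24, alignof = 8
0..24  blocks  (24B, 8-aligned)
24..28  mtime  (4B, 4-aligned)
28..30  offset  (2B, 2-aligned)
30..32  crc  (2B, 2-aligned)
32..36  size  (4B, 4-aligned)
36..40  -- padding (4B)
40..48  attrs  (8B, 8-aligned)

4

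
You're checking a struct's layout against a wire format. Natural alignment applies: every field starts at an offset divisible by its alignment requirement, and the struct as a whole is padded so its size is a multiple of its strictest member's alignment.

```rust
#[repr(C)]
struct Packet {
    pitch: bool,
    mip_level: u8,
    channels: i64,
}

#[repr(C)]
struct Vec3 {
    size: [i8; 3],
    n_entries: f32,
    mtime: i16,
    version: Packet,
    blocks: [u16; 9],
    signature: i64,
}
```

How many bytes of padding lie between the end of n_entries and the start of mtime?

0

Packet: pitch at 0 (size 1, align 1) → ends 1; mip_level at 1 (size 1, align 1) → ends 2; pad 6 to align 8 for channels; channels at 8 (size 8, align 8) → ends 16; total 16 bytes, alignment 8
size at 0 (size 3, align 1) → ends 3
pad 1 to align 4 for n_entries
n_entries at 4 (size 4, align 4) → ends 8
mtime at 8 (size 2, align 2) → ends 10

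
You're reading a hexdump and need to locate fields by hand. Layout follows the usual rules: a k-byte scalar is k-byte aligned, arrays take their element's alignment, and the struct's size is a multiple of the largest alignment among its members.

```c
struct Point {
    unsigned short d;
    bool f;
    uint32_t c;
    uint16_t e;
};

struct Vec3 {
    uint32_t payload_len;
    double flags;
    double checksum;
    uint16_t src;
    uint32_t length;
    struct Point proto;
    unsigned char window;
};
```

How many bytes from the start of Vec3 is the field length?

Point: @0: d [2B, align 2] → 2; @2: f [1B, align 1] → 3; +1 pad (align 4); @4: c [4B, align 4] → 8; @8: e [2B, align 2] → 10; +2 tail pad (align 4); size 12, align 4
@0: payload_len [4B, align 4] → 4
+4 pad (align 8)
@8: flags [8B, align 8] → 16
@16: checksum [8B, align 8] → 24
@24: src [2B, align 2] → 26
+2 pad (align 4)
@28: length [4B, align 4] → 32

28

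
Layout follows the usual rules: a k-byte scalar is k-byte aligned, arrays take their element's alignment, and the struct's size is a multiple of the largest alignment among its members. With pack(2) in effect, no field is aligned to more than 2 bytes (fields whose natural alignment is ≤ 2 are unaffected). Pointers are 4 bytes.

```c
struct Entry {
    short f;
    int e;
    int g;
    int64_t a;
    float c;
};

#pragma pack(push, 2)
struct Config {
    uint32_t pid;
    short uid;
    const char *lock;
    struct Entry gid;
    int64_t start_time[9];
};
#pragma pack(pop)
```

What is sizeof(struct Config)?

114 bytes

Entry: f at 0 (size 2, align 2) → ends 2; pad 2 to align 4 for e; e at 4 (size 4, align 4) → ends 8; g at 8 (size 4, align 4) → ends 12; pad 4 to align 8 for a; a at 16 (size 8, align 8) → ends 24; c at 24 (size 4, align 4) → ends 28; tail pad 4 to reach multiple of 8; total 32 bytes, alignment 8
pid at 0 (size 4, align 2) → ends 4
uid at 4 (size 2, align 2) → ends 6
lock at 6 (size 4, align 2) → ends 10
gid at 10 (size 32, align 2) → ends 42
start_time at 42 (size 72, align 2) → ends 114
total 114 bytes, alignment 2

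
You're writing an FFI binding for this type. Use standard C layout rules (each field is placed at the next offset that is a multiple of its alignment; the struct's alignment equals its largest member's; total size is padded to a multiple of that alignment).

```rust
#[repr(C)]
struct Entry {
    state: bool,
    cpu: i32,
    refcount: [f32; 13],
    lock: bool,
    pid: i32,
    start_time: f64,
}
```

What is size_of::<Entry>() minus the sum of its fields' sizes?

@0: state [1B, align 1] → 1
+3 pad (align 4)
@4: cpu [4B, align 4] → 8
@8: refcount [52B, align 4] → 60
@60: lock [1B, align 1] → 61
+3 pad (align 4)
@64: pid [4B, align 4] → 68
+4 pad (align 8)
@72: start_time [8B, align 8] → 80
size 80, align 8
data bytes 70, size 80 → padding 10

10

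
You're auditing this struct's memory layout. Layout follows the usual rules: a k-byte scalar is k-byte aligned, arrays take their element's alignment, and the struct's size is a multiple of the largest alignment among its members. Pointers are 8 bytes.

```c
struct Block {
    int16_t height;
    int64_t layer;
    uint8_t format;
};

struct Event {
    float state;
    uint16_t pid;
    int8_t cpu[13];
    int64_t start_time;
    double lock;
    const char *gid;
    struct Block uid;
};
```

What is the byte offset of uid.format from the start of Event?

64

Block: 0..2  height  (2B, 2-aligned); 2..8  -- padding (6B); 8..16  layer  (8B, 8-aligned); 16..17  format  (1B, 1-aligned); 17..24  -- tail padding (7B); sizeof = 24, alignof = 8
0..4  state  (4B, 4-aligned)
4..6  pid  (2B, 2-aligned)
6..19  cpu  (13B, 1-aligned)
19..24  -- padding (5B)
24..32  start_time  (8B, 8-aligned)
32..40  lock  (8B, 8-aligned)
40..48  gid  (8B, 8-aligned)
48..72  uid  (24B, 8-aligned)
within Block: format at 16
48 + 16 = 64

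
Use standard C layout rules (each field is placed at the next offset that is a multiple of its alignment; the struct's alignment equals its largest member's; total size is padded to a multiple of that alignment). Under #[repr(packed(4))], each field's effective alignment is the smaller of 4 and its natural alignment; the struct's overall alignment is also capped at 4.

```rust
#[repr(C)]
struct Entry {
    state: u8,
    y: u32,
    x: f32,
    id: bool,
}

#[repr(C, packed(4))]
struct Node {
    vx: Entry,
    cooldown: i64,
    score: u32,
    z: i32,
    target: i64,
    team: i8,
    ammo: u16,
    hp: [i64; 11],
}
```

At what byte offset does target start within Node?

Entry: 0..1  state  (1B, 1-aligned); 1..4  -- padding (3B); 4..8  y  (4B, 4-aligned); 8..12  x  (4B, 4-aligned); 12..13  id  (1B, 1-aligned); 13..16  -- tail padding (3B); sizeof = 16, alignof = 4
0..16  vx  (16B, 4-aligned)
16..24  cooldown  (8B, 4-aligned)
24..28  score  (4B, 4-aligned)
28..32  z  (4B, 4-aligned)
32..40  target  (8B, 4-aligned)

32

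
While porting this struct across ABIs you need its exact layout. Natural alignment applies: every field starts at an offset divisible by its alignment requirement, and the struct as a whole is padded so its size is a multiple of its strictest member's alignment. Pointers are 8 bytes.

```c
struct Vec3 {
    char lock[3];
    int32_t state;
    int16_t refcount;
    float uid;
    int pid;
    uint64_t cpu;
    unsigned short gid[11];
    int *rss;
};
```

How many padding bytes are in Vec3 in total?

@0: lock [3B, align 1] → 3
+1 pad (align 4)
@4: state [4B, align 4] → 8
@8: refcount [2B, align 2] → 10
+2 pad (align 4)
@12: uid [4B, align 4] → 16
@16: pid [4B, align 4] → 20
+4 pad (align 8)
@24: cpu [8B, align 8] → 32
@32: gid [22B, align 2] → 54
+2 pad (align 8)
@56: rss [8B, align 8] → 64
size 64, align 8
data bytes 55, size 64 → padding 9

9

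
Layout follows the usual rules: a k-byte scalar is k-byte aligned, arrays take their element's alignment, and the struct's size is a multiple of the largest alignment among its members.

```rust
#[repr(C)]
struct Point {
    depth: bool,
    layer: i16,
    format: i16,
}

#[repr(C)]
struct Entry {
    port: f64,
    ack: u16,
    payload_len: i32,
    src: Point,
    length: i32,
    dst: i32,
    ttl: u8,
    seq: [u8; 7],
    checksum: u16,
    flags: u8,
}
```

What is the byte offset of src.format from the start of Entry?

Point: depth at 0 (size 1, align 1) → ends 1; pad 1 to align 2 for layer; layer at 2 (size 2, align 2) → ends 4; format at 4 (size 2, align 2) → ends 6; total 6 bytes, alignment 2
port at 0 (size 8, align 8) → ends 8
ack at 8 (size 2, align 2) → ends 10
pad 2 to align 4 for payload_len
payload_len at 12 (size 4, align 4) → ends 16
src at 16 (size 6, align 2) → ends 22
within Point: format at 4
16 + 4 = 20

20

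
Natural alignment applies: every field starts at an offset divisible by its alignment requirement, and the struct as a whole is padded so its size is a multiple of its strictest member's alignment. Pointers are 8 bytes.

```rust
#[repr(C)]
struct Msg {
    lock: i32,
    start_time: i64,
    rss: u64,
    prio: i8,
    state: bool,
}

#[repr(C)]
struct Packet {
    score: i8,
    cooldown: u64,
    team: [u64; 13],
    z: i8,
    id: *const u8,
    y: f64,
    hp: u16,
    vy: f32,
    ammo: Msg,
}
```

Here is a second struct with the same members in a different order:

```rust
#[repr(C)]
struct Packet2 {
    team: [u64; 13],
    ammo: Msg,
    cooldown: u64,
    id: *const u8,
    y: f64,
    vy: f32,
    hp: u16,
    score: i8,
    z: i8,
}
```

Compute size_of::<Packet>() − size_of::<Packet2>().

16

Msg: @0: lock [4B, align 4] → 4; +4 pad (align 8); @8: start_time [8B, align 8] → 16; @16: rss [8B, align 8] → 24; @24: prio [1B, align 1] → 25; @25: state [1B, align 1] → 26; +6 tail pad (align 8); size 32, align 8
@0: score [1B, align 1] → 1
+7 pad (align 8)
@8: cooldown [8B, align 8] → 16
@16: team [104B, align 8] → 120
@120: z [1B, align 1] → 121
+7 pad (align 8)
@128: id [8B, align 8] → 136
@136: y [8B, align 8] → 144
@144: hp [2B, align 2] → 146
+2 pad (align 4)
@148: vy [4B, align 4] → 152
@152: ammo [32B, align 8] → 184
size 184, align 8
— Packet2 —
@0: team [104B, align 8] → 104
@104: ammo [32B, align 8] → 136
@136: cooldown [8B, align 8] → 144
@144: id [8B, align 8] → 152
@152: y [8B, align 8] → 160
@160: vy [4B, align 4] → 164
@164: hp [2B, align 2] → 166
@166: score [1B, align 1] → 167
@167: z [1B, align 1] → 168
size 168, align 8
184 − 168 = 16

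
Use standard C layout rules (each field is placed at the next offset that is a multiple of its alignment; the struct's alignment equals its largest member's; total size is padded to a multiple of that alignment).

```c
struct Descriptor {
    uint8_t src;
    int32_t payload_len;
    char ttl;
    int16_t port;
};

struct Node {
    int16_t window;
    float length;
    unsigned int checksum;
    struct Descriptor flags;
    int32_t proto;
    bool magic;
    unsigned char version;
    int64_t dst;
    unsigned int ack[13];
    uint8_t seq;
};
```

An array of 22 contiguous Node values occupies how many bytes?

Descriptor: @0: src [1B, align 1] → 1; +3 pad (align 4); @4: payload_len [4B, align 4] → 8; @8: ttl [1B, align 1] → 9; +1 pad (align 2); @10: port [2B, align 2] → 12; size 12, align 4
@0: window [2B, align 2] → 2
+2 pad (align 4)
@4: length [4B, align 4] → 8
@8: checksum [4B, align 4] → 12
@12: flags [12B, align 4] → 24
@24: proto [4B, align 4] → 28
@28: magic [1B, align 1] → 29
@29: version [1B, align 1] → 30
+2 pad (align 8)
@32: dst [8B, align 8] → 40
@40: ack [52B, align 4] → 92
@92: seq [1B, align 1] → 93
+3 tail pad (align 8)
size 96, align 8
array of 22: 22 × 96 = 2112

2112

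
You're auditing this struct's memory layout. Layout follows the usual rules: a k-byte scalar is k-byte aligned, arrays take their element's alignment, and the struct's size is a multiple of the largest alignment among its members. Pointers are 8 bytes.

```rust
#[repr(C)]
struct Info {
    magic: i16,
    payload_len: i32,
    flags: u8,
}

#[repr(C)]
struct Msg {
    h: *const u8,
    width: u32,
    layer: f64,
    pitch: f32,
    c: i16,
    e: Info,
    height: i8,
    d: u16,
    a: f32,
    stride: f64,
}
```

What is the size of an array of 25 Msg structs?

1600

Info: 0..2  magic  (2B, 2-aligned); 2..4  -- padding (2B); 4..8  payload_len  (4B, 4-aligned); 8..9  flags  (1B, 1-aligned); 9..12  -- tail padding (3B); sizeof = 12, alignof = 4
0..8  h  (8B, 8-aligned)
8..12  width  (4B, 4-aligned)
12..16  -- padding (4B)
16..24  layer  (8B, 8-aligned)
24..28  pitch  (4B, 4-aligned)
28..30  c  (2B, 2-aligned)
30..32  -- padding (2B)
32..44  e  (12B, 4-aligned)
44..45  height  (1B, 1-aligned)
45..46  -- padding (1B)
46..48  d  (2B, 2-aligned)
48..52  a  (4B, 4-aligned)
52..56  -- padding (4B)
56..64  stride  (8B, 8-aligned)
sizeof = 64, alignof = 8
array of 25: 25 × 64 = 1600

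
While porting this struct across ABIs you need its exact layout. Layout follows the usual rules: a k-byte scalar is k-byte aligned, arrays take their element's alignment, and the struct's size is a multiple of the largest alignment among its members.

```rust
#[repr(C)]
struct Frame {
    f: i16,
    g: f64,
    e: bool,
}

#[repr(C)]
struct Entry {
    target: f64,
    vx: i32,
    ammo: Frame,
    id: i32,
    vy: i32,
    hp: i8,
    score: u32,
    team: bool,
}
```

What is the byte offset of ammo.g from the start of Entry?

24

Frame: @0: f [2B, align 2] → 2; +6 pad (align 8); @8: g [8B, align 8] → 16; @16: e [1B, align 1] → 17; +7 tail pad (align 8); size 24, align 8
@0: target [8B, align 8] → 8
@8: vx [4B, align 4] → 12
+4 pad (align 8)
@16: ammo [24B, align 8] → 40
within Frame: g at 8
16 + 8 = 24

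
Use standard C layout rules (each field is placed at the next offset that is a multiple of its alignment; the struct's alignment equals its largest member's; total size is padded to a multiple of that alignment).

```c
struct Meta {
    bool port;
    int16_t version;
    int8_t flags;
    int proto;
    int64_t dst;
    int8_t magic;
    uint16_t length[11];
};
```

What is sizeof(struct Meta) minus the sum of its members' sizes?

9

0..1  port  (1B, 1-aligned)
1..2  -- padding (1B)
2..4  version  (2B, 2-aligned)
4..5  flags  (1B, 1-aligned)
5..8  -- padding (3B)
8..12  proto  (4B, 4-aligned)
12..16  -- padding (4B)
16..24  dst  (8B, 8-aligned)
24..25  magic  (1B, 1-aligned)
25..26  -- padding (1B)
26..48  length  (22B, 2-aligned)
sizeof = 48, alignof = 8
data bytes 39, size 48 → padding 9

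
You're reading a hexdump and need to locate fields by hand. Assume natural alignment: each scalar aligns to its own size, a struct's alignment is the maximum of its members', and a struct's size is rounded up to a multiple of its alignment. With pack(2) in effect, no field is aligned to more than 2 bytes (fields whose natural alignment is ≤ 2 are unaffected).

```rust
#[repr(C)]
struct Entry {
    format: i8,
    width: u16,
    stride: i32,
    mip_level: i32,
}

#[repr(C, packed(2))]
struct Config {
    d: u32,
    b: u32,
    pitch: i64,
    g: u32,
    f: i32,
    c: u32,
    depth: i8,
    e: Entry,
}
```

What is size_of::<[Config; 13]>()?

Entry: format at 0 (size 1, align 1) → ends 1; pad 1 to align 2 for width; width at 2 (size 2, align 2) → ends 4; stride at 4 (size 4, align 4) → ends 8; mip_level at 8 (size 4, align 4) → ends 12; total 12 bytes, alignment 4
d at 0 (size 4, align 2) → ends 4
b at 4 (size 4, align 2) → ends 8
pitch at 8 (size 8, align 2) → ends 16
g at 16 (size 4, align 2) → ends 20
f at 20 (size 4, align 2) → ends 24
c at 24 (size 4, align 2) → ends 28
depth at 28 (size 1, align 1) → ends 29
pad 1 to align 2 for e
e at 30 (size 12, align 2) → ends 42
total 42 bytes, alignment 2
array of 13: 13 × 42 = 546

546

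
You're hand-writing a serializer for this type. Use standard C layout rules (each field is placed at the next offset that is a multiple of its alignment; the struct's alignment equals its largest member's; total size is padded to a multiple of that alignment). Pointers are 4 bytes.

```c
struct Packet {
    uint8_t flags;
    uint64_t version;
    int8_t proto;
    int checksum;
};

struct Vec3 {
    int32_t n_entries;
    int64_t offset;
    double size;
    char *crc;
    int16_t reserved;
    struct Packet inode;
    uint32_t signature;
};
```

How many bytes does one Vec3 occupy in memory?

64

Packet: @0: flags [1B, align 1] → 1; +7 pad (align 8); @8: version [8B, align 8] → 16; @16: proto [1B, align 1] → 17; +3 pad (align 4); @20: checksum [4B, align 4] → 24; size 24, align 8
@0: n_entries [4B, align 4] → 4
+4 pad (align 8)
@8: offset [8B, align 8] → 16
@16: size [8B, align 8] → 24
@24: crc [4B, align 4] → 28
@28: reserved [2B, align 2] → 30
+2 pad (align 8)
@32: inode [24B, align 8] → 56
@56: signature [4B, align 4] → 60
+4 tail pad (align 8)
size 64, align 8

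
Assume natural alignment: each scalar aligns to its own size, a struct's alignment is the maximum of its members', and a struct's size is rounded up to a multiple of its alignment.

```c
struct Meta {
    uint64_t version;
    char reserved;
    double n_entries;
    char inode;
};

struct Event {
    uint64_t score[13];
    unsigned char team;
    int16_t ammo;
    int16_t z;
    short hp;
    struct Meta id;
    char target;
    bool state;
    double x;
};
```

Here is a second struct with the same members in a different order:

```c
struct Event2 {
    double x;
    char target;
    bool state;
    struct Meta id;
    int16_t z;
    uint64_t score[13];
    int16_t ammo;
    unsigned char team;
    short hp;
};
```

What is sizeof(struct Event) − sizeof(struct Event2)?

-8

Meta: 0..8  version  (8B, 8-aligned); 8..9  reserved  (1B, 1-aligned); 9..16  -- padding (7B); 16..24  n_entries  (8B, 8-aligned); 24..25  inode  (1B, 1-aligned); 25..32  -- tail padding (7B); sizeof = 32, alignof = 8
0..104  score  (104B, 8-aligned)
104..105  team  (1B, 1-aligned)
105..106  -- padding (1B)
106..108  ammo  (2B, 2-aligned)
108..110  z  (2B, 2-aligned)
110..112  hp  (2B, 2-aligned)
112..144  id  (32B, 8-aligned)
144..145  target  (1B, 1-aligned)
145..146  state  (1B, 1-aligned)
146..152  -- padding (6B)
152..160  x  (8B, 8-aligned)
sizeof = 160, alignof = 8
— Event2 —
0..8  x  (8B, 8-aligned)
8..9  target  (1B, 1-aligned)
9..10  state  (1B, 1-aligned)
10..16  -- padding (6B)
16..48  id  (32B, 8-aligned)
48..50  z  (2B, 2-aligned)
50..56  -- padding (6B)
56..160  score  (104B, 8-aligned)
160..162  ammo  (2B, 2-aligned)
162..163  team  (1B, 1-aligned)
163..164  -- padding (1B)
164..166  hp  (2B, 2-aligned)
166..168  -- tail padding (2B)
sizeof = 168, alignof = 8
160 − 168 = -8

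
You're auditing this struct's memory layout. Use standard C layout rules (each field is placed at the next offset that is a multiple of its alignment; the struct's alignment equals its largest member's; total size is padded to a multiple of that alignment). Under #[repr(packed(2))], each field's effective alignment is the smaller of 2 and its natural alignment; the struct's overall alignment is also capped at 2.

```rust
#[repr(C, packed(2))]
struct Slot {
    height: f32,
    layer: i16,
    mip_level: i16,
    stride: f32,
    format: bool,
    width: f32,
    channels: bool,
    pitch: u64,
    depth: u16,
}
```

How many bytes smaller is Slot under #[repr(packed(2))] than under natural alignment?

natural layout:
  @0: height [4B, align 4] → 4
  @4: layer [2B, align 2] → 6
  @6: mip_level [2B, align 2] → 8
  @8: stride [4B, align 4] → 12
  @12: format [1B, align 1] → 13
  +3 pad (align 4)
  @16: width [4B, align 4] → 20
  @20: channels [1B, align 1] → 21
  +3 pad (align 8)
  @24: pitch [8B, align 8] → 32
  @32: depth [2B, align 2] → 34
  +6 tail pad (align 8)
  size 40, align 8
packed(2) layout:
  @0: height [4B, align 2] → 4
  @4: layer [2B, align 2] → 6
  @6: mip_level [2B, align 2] → 8
  @8: stride [4B, align 2] → 12
  @12: format [1B, align 1] → 13
  +1 pad (align 2)
  @14: width [4B, align 2] → 18
  @18: channels [1B, align 1] → 19
  +1 pad (align 2)
  @20: pitch [8B, align 2] → 28
  @28: depth [2B, align 2] → 30
  size 30, align 2
40 − 30 = 10

10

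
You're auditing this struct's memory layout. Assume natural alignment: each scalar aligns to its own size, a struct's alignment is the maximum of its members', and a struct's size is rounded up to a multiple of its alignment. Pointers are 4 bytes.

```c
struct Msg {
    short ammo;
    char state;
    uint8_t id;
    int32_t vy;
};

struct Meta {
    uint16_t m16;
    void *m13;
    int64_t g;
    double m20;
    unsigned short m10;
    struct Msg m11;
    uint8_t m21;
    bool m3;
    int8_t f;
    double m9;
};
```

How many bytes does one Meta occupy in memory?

48 bytes

Msg: ammo at 0 (size 2, align 2) → ends 2; state at 2 (size 1, align 1) → ends 3; id at 3 (size 1, align 1) → ends 4; vy at 4 (size 4, align 4) → ends 8; total 8 bytes, alignment 4
m16 at 0 (size 2, align 2) → ends 2
pad 2 to align 4 for m13
m13 at 4 (size 4, align 4) → ends 8
g at 8 (size 8, align 8) → ends 16
m20 at 16 (size 8, align 8) → ends 24
m10 at 24 (size 2, align 2) → ends 26
pad 2 to align 4 for m11
m11 at 28 (size 8, align 4) → ends 36
m21 at 36 (size 1, align 1) → ends 37
m3 at 37 (size 1, align 1) → ends 38
f at 38 (size 1, align 1) → ends 39
pad 1 to align 8 for m9
m9 at 40 (size 8, align 8) → ends 48
total 48 bytes, alignment 8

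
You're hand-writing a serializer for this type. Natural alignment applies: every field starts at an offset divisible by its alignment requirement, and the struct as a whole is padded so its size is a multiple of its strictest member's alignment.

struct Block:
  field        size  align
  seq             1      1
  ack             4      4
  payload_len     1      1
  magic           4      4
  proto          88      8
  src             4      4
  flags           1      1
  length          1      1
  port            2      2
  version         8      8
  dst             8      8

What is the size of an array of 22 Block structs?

0..1  seq  (1B, 1-aligned)
1..4  -- padding (3B)
4..8  ack  (4B, 4-aligned)
8..9  payload_len  (1B, 1-aligned)
9..12  -- padding (3B)
12..16  magic  (4B, 4-aligned)
16..104  proto  (88B, 8-aligned)
104..108  src  (4B, 4-aligned)
108..109  flags  (1B, 1-aligned)
109..110  length  (1B, 1-aligned)
110..112  port  (2B, 2-aligned)
112..120  version  (8B, 8-aligned)
120..128  dst  (8B, 8-aligned)
sizeof = 128, alignof = 8
array of 22: 22 × 128 = 2816

2816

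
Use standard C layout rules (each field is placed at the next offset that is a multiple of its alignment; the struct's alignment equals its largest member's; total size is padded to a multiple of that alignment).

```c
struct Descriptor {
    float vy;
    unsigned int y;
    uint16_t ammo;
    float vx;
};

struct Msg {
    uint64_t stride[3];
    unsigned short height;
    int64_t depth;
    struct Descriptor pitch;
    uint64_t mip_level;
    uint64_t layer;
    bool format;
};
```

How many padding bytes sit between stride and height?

Descriptor: vy at 0 (size 4, align 4) → ends 4; y at 4 (size 4, align 4) → ends 8; ammo at 8 (size 2, align 2) → ends 10; pad 2 to align 4 for vx; vx at 12 (size 4, align 4) → ends 16; total 16 bytes, alignment 4
stride at 0 (size 24, align 8) → ends 24
height at 24 (size 2, align 2) → ends 26

0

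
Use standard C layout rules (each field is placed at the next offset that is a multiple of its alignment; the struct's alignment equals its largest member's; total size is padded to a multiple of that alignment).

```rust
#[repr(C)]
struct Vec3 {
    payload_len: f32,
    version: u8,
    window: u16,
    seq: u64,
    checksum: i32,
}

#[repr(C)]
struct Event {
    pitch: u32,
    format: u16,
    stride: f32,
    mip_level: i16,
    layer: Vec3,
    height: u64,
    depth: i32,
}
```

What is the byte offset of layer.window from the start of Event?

Vec3: @0: payload_len [4B, align 4] → 4; @4: version [1B, align 1] → 5; +1 pad (align 2); @6: window [2B, align 2] → 8; @8: seq [8B, align 8] → 16; @16: checksum [4B, align 4] → 20; +4 tail pad (align 8); size 24, align 8
@0: pitch [4B, align 4] → 4
@4: format [2B, align 2] → 6
+2 pad (align 4)
@8: stride [4B, align 4] → 12
@12: mip_level [2B, align 2] → 14
+2 pad (align 8)
@16: layer [24B, align 8] → 40
within Vec3: window at 6
16 + 6 = 22

22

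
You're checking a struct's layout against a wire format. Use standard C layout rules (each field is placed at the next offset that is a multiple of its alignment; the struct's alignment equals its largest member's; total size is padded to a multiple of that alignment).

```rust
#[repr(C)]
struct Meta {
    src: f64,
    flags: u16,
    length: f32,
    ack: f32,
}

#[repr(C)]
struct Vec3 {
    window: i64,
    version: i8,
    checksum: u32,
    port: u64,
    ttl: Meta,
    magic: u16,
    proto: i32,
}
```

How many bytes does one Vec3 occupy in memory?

Meta: 0..8  src  (8B, 8-aligned); 8..10  flags  (2B, 2-aligned); 10..12  -- padding (2B); 12..16  length  (4B, 4-aligned); 16..20  ack  (4B, 4-aligned); 20..24  -- tail padding (4B); sizeof = 24, alignof = 8
0..8  window  (8B, 8-aligned)
8..9  version  (1B, 1-aligned)
9..12  -- padding (3B)
12..16  checksum  (4B, 4-aligned)
16..24  port  (8B, 8-aligned)
24..48  ttl  (24B, 8-aligned)
48..50  magic  (2B, 2-aligned)
50..52  -- padding (2B)
52..56  proto  (4B, 4-aligned)
sizeof = 56, alignof = 8

56 bytes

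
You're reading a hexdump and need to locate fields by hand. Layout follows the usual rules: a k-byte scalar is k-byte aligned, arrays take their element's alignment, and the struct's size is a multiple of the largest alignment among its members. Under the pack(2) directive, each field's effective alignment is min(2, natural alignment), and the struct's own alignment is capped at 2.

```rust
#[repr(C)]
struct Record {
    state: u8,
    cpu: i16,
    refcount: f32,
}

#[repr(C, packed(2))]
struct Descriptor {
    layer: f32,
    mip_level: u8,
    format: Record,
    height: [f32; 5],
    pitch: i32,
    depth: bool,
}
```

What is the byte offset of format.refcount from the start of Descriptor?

10

Record: 0..1  state  (1B, 1-aligned); 1..2  -- padding (1B); 2..4  cpu  (2B, 2-aligned); 4..8  refcount  (4B, 4-aligned); sizeof = 8, alignof = 4
0..4  layer  (4B, 2-aligned)
4..5  mip_level  (1B, 1-aligned)
5..6  -- padding (1B)
6..14  format  (8B, 2-aligned)
within Record: refcount at 4
6 + 4 = 10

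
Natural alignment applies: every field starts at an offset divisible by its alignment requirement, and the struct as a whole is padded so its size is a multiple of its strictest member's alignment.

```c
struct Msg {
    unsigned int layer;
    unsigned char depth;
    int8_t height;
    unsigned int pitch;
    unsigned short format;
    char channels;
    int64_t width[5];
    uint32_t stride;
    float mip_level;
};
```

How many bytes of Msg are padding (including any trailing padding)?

layer at 0 (size 4, align 4) → ends 4
depth at 4 (size 1, align 1) → ends 5
height at 5 (size 1, align 1) → ends 6
pad 2 to align 4 for pitch
pitch at 8 (size 4, align 4) → ends 12
format at 12 (size 2, align 2) → ends 14
channels at 14 (size 1, align 1) → ends 15
pad 1 to align 8 for width
width at 16 (size 40, align 8) → ends 56
stride at 56 (size 4, align 4) → ends 60
mip_level at 60 (size 4, align 4) → ends 64
total 64 bytes, alignment 8
data bytes 61, size 64 → padding 3

3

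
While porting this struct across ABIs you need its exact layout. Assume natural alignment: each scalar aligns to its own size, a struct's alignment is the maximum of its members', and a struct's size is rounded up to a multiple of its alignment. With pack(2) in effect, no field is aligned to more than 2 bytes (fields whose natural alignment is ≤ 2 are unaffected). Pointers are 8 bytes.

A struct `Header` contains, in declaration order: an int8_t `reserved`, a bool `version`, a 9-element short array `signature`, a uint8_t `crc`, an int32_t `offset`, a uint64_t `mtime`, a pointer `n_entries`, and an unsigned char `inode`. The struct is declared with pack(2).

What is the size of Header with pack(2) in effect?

44

0..1  reserved  (1B, 1-aligned)
1..2  version  (1B, 1-aligned)
2..20  signature  (18B, 2-aligned)
20..21  crc  (1B, 1-aligned)
21..22  -- padding (1B)
22..26  offset  (4B, 2-aligned)
26..34  mtime  (8B, 2-aligned)
34..42  n_entries  (8B, 2-aligned)
42..43  inode  (1B, 1-aligned)
43..44  -- tail padding (1B)
sizeof = 44, alignof = 2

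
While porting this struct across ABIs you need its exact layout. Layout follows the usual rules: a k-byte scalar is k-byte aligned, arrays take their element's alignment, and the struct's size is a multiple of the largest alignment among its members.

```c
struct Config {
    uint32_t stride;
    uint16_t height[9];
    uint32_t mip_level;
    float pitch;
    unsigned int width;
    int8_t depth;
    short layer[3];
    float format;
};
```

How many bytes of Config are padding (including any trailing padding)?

3

@0: stride [4B, align 4] → 4
@4: height [18B, align 2] → 22
+2 pad (align 4)
@24: mip_level [4B, align 4] → 28
@28: pitch [4B, align 4] → 32
@32: width [4B, align 4] → 36
@36: depth [1B, align 1] → 37
+1 pad (align 2)
@38: layer [6B, align 2] → 44
@44: format [4B, align 4] → 48
size 48, align 4
data bytes 45, size 48 → padding 3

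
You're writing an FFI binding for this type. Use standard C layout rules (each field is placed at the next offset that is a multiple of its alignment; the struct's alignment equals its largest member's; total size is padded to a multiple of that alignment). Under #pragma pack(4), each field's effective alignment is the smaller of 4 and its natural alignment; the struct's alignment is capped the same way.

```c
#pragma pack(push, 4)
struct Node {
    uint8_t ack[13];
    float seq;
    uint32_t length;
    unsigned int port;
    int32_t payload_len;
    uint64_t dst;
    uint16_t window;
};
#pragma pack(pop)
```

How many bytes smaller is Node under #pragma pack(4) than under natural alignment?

4

natural layout:
  ack at 0 (size 13, align 1) → ends 13
  pad 3 to align 4 for seq
  seq at 16 (size 4, align 4) → ends 20
  length at 20 (size 4, align 4) → ends 24
  port at 24 (size 4, align 4) → ends 28
  payload_len at 28 (size 4, align 4) → ends 32
  dst at 32 (size 8, align 8) → ends 40
  window at 40 (size 2, align 2) → ends 42
  tail pad 6 to reach multiple of 8
  total 48 bytes, alignment 8
packed(4) layout:
  ack at 0 (size 13, align 1) → ends 13
  pad 3 to align 4 for seq
  seq at 16 (size 4, align 4) → ends 20
  length at 20 (size 4, align 4) → ends 24
  port at 24 (size 4, align 4) → ends 28
  payload_len at 28 (size 4, align 4) → ends 32
  dst at 32 (size 8, align 4) → ends 40
  window at 40 (size 2, align 2) → ends 42
  tail pad 2 to reach multiple of 4
  total 44 bytes, alignment 4
48 − 44 = 4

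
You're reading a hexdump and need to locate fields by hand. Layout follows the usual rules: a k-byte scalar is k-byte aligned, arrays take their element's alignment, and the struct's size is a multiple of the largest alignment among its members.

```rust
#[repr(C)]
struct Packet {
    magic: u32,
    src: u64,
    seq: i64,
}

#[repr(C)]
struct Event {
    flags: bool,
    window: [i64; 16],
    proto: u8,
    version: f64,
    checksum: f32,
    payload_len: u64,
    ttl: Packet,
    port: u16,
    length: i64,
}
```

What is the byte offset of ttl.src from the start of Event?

Packet: 0..4  magic  (4B, 4-aligned); 4..8  -- padding (4B); 8..16  src  (8B, 8-aligned); 16..24  seq  (8B, 8-aligned); sizeof = 24, alignof = 8
0..1  flags  (1B, 1-aligned)
1..8  -- padding (7B)
8..136  window  (128B, 8-aligned)
136..137  proto  (1B, 1-aligned)
137..144  -- padding (7B)
144..152  version  (8B, 8-aligned)
152..156  checksum  (4B, 4-aligned)
156..160  -- padding (4B)
160..168  payload_len  (8B, 8-aligned)
168..192  ttl  (24B, 8-aligned)
within Packet: src at 8
168 + 8 = 176

176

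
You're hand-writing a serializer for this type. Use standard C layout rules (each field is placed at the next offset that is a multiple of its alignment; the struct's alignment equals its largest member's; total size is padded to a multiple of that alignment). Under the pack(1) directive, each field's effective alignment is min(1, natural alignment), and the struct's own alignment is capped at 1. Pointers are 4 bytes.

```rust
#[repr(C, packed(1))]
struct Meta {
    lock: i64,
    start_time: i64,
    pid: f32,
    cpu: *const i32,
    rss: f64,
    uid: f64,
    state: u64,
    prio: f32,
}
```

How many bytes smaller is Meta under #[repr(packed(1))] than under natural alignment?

natural layout:
  0..8  lock  (8B, 8-aligned)
  8..16  start_time  (8B, 8-aligned)
  16..20  pid  (4B, 4-aligned)
  20..24  cpu  (4B, 4-aligned)
  24..32  rss  (8B, 8-aligned)
  32..40  uid  (8B, 8-aligned)
  40..48  state  (8B, 8-aligned)
  48..52  prio  (4B, 4-aligned)
  52..56  -- tail padding (4B)
  sizeof = 56, alignof = 8
packed(1) layout:
  0..8  lock  (8B, 1-aligned)
  8..16  start_time  (8B, 1-aligned)
  16..20  pid  (4B, 1-aligned)
  20..24  cpu  (4B, 1-aligned)
  24..32  rss  (8B, 1-aligned)
  32..40  uid  (8B, 1-aligned)
  40..48  state  (8B, 1-aligned)
  48..52  prio  (4B, 1-aligned)
  sizeof = 52, alignof = 1
56 − 52 = 4

4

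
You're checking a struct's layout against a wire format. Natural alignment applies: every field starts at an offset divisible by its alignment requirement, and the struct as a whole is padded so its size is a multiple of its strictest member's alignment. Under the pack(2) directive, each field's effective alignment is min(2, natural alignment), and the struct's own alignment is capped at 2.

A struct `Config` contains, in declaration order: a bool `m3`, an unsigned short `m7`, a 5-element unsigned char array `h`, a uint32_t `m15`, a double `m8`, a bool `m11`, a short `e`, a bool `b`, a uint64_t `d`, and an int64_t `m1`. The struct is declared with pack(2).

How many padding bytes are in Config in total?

m3 at 0 (size 1, align 1) → ends 1
pad 1 to align 2 for m7
m7 at 2 (size 2, align 2) → ends 4
h at 4 (size 5, align 1) → ends 9
pad 1 to align 2 for m15
m15 at 10 (size 4, align 2) → ends 14
m8 at 14 (size 8, align 2) → ends 22
m11 at 22 (size 1, align 1) → ends 23
pad 1 to align 2 for e
e at 24 (size 2, align 2) → ends 26
b at 26 (size 1, align 1) → ends 27
pad 1 to align 2 for d
d at 28 (size 8, align 2) → ends 36
m1 at 36 (size 8, align 2) → ends 44
total 44 bytes, alignment 2
data bytes 40, size 44 → padding 4

4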